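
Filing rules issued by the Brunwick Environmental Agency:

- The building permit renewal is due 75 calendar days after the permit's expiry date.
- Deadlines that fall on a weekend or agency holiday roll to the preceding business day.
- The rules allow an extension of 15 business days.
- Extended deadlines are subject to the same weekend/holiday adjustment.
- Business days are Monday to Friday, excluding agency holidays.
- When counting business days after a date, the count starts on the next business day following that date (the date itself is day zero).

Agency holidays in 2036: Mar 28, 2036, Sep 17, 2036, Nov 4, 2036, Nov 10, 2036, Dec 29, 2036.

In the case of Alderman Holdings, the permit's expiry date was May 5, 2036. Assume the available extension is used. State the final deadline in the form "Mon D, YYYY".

Aug 8, 2036

From May 5, 2036, 75 calendar days later is Jul 19, 2036.
Jul 19, 2036 falls on a Saturday. Rolling to the preceding business day gives Jul 18, 2036, a Friday.
The 15-business-day extension runs from Jul 18, 2036 to Aug 8, 2036.
Aug 8, 2036 is a Friday and not a listed holiday, so it stands.
So the filing is due Aug 8, 2036.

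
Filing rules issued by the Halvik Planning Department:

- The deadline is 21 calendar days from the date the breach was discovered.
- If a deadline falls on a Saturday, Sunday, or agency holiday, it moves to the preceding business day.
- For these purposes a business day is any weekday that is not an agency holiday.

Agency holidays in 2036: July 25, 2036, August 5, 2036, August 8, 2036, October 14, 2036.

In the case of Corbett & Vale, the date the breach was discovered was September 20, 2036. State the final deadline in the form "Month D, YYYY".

Adding 21 calendar days to September 20, 2036 gives October 11, 2036.
October 11, 2036 falls on a Saturday. Rolling to the preceding business day gives October 10, 2036, a Friday.
So the filing is due October 10, 2036.

October 10, 2036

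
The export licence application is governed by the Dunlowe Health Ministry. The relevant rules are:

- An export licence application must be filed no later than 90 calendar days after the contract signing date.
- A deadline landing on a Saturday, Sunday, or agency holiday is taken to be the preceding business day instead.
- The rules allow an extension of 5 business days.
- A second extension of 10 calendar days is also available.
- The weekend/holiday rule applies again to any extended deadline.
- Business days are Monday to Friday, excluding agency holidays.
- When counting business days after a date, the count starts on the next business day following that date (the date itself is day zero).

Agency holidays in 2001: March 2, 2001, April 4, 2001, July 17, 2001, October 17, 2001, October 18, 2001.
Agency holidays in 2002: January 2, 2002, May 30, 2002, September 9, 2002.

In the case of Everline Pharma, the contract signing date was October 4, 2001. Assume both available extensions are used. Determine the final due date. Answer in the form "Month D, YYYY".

Adding 90 calendar days to October 4, 2001 gives January 2, 2002.
January 2, 2002 falls on a listed holiday. Rolling to the preceding business day gives January 1, 2002, a Tuesday.
Applying the 5-business-day extension: 5 business days after January 1, 2002 is January 9, 2002.
Since January 9, 2002 is a Wednesday and not a holiday, the date is unchanged.
With the 10-day extension, January 9, 2002 becomes January 19, 2002.
January 19, 2002 is a Saturday, so it moves to the preceding business day, January 18, 2002 (Friday).
So the filing is due January 18, 2002.

January 18, 2002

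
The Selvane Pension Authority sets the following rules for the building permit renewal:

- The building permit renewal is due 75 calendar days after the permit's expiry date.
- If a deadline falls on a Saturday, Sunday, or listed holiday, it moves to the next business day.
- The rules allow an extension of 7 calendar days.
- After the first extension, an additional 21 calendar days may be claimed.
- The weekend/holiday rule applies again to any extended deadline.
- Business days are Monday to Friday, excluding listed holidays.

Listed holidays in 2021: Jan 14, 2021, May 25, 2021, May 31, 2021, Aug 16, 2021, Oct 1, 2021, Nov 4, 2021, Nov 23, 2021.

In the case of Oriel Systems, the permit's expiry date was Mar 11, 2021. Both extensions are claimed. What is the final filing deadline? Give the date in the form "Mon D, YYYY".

Jun 23, 2021

75 calendar days after Mar 11, 2021 is May 25, 2021.
May 25, 2021 falls on a listed holiday. Rolling to the next business day gives May 26, 2021, a Wednesday.
The 7-calendar-day extension moves the deadline from May 26, 2021 to Jun 2, 2021.
Jun 2, 2021 is a Wednesday and not a listed holiday, so it stands.
Add the 21 calendar-day extension to Jun 2, 2021: Jun 23, 2021.
Jun 23, 2021 is a Wednesday and not a listed holiday, so it stands.
So the filing is due Jun 23, 2021.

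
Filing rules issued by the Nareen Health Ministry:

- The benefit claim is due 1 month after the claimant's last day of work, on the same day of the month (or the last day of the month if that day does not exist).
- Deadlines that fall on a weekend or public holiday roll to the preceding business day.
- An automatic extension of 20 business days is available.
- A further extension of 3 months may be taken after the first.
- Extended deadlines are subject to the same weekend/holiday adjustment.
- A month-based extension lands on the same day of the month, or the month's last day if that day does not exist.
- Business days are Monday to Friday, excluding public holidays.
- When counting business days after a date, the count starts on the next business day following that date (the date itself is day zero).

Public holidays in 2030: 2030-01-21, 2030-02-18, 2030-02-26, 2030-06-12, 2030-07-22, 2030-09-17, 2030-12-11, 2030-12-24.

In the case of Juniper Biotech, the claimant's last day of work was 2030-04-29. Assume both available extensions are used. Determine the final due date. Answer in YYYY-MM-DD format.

2030-09-27

1 month from 2030-04-29 is 2030-05-29.
Since 2030-05-29 is a Wednesday and not a holiday, the date is unchanged.
The 20-business-day extension runs from 2030-05-29 to 2030-06-27.
Since 2030-06-27 is a Thursday and not a holiday, the date is unchanged.
The 3 months extension carries 2030-06-27 to 2030-09-27.
Since 2030-09-27 is a Friday and not a holiday, the date is unchanged.
The final due date is 2030-09-27.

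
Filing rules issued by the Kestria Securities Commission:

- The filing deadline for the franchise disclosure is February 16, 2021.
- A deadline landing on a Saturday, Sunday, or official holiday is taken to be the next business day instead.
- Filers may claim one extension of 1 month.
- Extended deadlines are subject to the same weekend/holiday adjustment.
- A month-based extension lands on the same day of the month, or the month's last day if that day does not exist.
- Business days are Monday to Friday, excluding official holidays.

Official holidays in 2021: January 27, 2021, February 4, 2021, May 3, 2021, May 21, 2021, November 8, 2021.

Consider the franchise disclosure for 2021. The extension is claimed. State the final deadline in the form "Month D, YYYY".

March 16, 2021

Start from the fixed due date, February 16, 2021.
February 16, 2021 (Tuesday) is already a business day.
Applying the 1 month extension: 1 month after February 16, 2021 is March 16, 2021.
March 16, 2021 is a Tuesday and not a listed holiday, so it stands.
So the filing is due March 16, 2021.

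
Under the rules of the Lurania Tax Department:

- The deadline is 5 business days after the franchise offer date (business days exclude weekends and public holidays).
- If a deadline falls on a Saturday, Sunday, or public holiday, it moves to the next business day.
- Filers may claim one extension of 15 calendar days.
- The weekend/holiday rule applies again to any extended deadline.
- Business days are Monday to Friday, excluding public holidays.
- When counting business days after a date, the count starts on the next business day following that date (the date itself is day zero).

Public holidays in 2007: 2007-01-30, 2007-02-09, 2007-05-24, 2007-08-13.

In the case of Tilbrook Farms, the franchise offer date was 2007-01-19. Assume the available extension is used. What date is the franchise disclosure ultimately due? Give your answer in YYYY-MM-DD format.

Counting 5 business days after 2007-01-19 (skipping weekends and listed holidays) reaches 2007-01-26.
Since 2007-01-26 is a Friday and not a holiday, the date is unchanged.
Add the 15 calendar-day extension to 2007-01-26: 2007-02-10.
2007-02-10 is a Saturday, so it moves to the next business day, 2007-02-12 (Monday).
The final due date is 2007-02-12.

2007-02-12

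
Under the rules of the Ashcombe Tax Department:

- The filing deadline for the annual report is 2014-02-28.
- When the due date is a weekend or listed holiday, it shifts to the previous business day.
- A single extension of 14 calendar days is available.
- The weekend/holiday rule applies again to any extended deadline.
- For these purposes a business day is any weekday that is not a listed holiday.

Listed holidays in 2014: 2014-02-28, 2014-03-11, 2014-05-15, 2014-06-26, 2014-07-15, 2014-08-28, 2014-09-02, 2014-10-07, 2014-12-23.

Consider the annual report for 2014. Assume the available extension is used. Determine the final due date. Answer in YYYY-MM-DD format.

2014-03-13

The stated deadline is 2014-02-28.
2014-02-28 is a listed holiday; the preceding business day is 2014-02-27 (Thursday).
The 14-calendar-day extension moves the deadline from 2014-02-27 to 2014-03-13.
2014-03-13 (Thursday) is already a business day.
So the filing is due 2014-03-13.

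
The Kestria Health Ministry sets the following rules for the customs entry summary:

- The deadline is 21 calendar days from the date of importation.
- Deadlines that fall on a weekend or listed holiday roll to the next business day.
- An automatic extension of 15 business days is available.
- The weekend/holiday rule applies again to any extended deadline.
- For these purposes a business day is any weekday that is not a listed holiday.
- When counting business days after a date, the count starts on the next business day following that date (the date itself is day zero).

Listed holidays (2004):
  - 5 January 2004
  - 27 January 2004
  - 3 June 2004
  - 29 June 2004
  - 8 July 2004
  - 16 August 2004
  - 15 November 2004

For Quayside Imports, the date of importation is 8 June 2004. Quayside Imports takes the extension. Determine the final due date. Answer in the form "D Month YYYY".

22 July 2004

21 calendar days after 8 June 2004 is 29 June 2004.
29 June 2004 is a listed holiday; the next business day is 30 June 2004 (Wednesday).
Applying the 15-business-day extension: 15 business days after 30 June 2004 is 22 July 2004.
22 July 2004 (Thursday) is already a business day.
Deadline: 22 July 2004.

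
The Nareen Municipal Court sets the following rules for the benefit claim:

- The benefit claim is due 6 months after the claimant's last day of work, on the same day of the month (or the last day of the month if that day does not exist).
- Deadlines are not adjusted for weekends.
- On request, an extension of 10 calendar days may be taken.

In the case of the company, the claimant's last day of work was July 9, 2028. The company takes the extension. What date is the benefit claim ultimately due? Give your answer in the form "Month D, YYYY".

January 19, 2029

Moving 6 months forward from July 9, 2028 on the corresponding day gives January 9, 2029.
January 9, 2029 is a Tuesday; no weekend or holiday adjustment applies.
Add the 10 calendar-day extension to January 9, 2029: January 19, 2029.
January 19, 2029 is a Friday; no weekend or holiday adjustment applies.
Deadline: January 19, 2029.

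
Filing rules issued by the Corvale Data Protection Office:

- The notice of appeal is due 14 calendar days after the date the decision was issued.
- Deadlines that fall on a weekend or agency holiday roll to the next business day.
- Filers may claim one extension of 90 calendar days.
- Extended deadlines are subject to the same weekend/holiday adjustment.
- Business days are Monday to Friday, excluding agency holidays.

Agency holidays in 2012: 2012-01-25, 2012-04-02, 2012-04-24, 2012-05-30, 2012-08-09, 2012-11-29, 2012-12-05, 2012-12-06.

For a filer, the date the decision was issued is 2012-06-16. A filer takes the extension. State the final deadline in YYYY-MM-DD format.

Trigger date 2012-06-16 + 14 calendar days = 2012-06-30.
2012-06-30 is a Saturday; the next business day is 2012-07-02 (Monday).
With the 90-day extension, 2012-07-02 becomes 2012-09-30.
2012-09-30 is a Sunday; the next business day is 2012-10-01 (Monday).
Deadline: 2012-10-01.

2012-10-01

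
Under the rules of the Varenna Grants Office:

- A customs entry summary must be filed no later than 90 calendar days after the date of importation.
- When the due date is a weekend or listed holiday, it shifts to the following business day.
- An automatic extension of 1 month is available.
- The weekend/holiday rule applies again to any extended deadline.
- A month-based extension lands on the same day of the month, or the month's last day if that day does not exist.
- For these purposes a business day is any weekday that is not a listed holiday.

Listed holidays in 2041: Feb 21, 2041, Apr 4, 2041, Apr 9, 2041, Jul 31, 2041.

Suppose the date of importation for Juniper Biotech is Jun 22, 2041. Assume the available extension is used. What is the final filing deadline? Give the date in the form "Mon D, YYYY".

From Jun 22, 2041, 90 calendar days later is Sep 20, 2041.
Sep 20, 2041 (Friday) is already a business day.
Add 1 month to Sep 20, 2041: Oct 20, 2041.
Oct 20, 2041 falls on a Sunday. Rolling to the next business day gives Oct 21, 2041, a Monday.
Final deadline: Oct 21, 2041.

Oct 21, 2041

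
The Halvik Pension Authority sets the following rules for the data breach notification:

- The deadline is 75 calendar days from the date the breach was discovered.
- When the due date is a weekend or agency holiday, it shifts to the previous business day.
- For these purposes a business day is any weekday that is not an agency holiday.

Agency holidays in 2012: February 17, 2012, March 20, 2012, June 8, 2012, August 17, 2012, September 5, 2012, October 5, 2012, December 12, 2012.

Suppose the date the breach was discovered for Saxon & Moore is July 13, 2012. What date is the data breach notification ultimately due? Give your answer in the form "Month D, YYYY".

Adding 75 calendar days to July 13, 2012 gives September 26, 2012.
September 26, 2012 is a Wednesday and not a listed holiday, so it stands.
Final deadline: September 26, 2012.

September 26, 2012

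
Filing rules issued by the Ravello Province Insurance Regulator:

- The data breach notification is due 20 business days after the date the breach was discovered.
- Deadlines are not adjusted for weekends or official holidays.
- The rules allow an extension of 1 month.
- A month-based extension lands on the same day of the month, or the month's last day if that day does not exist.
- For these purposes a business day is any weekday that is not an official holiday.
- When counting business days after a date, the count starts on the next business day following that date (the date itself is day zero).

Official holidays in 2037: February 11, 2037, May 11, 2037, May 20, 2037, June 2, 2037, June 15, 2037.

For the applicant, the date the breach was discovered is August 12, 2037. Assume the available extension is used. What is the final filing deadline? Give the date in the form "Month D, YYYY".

October 9, 2037

Starting the day after August 12, 2037 and counting 20 business days lands on September 9, 2037.
September 9, 2037 falls on a Wednesday. The rules make no weekend/holiday allowance, so it remains September 9, 2037.
The 1 month extension carries September 9, 2037 to October 9, 2037.
October 9, 2037 is a Friday; no weekend or holiday adjustment applies.
Deadline: October 9, 2037.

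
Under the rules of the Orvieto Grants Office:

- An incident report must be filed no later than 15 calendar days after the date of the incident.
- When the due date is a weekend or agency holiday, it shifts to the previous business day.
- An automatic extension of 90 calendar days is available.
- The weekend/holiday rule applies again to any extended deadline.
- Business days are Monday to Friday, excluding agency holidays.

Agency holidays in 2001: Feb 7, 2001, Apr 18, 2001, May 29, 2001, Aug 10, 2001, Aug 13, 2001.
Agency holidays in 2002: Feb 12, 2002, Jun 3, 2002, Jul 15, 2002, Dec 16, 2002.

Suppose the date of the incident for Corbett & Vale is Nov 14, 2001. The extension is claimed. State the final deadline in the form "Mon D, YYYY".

Feb 27, 2002

15 calendar days after Nov 14, 2001 is Nov 29, 2001.
Nov 29, 2001 falls on a Thursday, which is a business day, so no adjustment is needed.
Applying the 90-calendar-day extension: Nov 29, 2001 + 90 days = Feb 27, 2002.
Feb 27, 2002 (Wednesday) is already a business day.
Final deadline: Feb 27, 2002.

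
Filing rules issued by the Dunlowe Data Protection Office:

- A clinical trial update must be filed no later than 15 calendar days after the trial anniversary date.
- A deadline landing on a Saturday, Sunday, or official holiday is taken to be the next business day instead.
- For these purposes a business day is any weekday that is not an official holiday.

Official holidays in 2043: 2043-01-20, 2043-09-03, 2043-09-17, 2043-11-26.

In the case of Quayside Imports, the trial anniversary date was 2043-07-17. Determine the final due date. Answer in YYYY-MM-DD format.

From 2043-07-17, 15 calendar days later is 2043-08-01.
2043-08-01 is a Saturday; the next business day is 2043-08-03 (Monday).
Final deadline: 2043-08-03.

2043-08-03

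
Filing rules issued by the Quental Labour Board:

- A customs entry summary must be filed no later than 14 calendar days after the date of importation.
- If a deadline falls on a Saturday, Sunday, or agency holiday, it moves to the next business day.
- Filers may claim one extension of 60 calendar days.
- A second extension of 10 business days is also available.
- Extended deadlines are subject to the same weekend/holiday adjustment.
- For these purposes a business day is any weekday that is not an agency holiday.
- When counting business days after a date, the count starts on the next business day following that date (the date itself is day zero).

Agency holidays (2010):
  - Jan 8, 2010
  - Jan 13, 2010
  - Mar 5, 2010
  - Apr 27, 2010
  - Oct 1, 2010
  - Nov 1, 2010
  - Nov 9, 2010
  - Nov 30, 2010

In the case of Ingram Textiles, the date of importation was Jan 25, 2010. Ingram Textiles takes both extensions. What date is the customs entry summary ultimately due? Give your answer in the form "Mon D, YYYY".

Trigger date Jan 25, 2010 + 14 calendar days = Feb 8, 2010.
Feb 8, 2010 is a Monday and not a listed holiday, so it stands.
Add the 60 calendar-day extension to Feb 8, 2010: Apr 9, 2010.
Apr 9, 2010 falls on a Friday, which is a business day, so no adjustment is needed.
The 10-business-day extension runs from Apr 9, 2010 to Apr 23, 2010.
Apr 23, 2010 is a Friday and not a listed holiday, so it stands.
Final deadline: Apr 23, 2010.

Apr 23, 2010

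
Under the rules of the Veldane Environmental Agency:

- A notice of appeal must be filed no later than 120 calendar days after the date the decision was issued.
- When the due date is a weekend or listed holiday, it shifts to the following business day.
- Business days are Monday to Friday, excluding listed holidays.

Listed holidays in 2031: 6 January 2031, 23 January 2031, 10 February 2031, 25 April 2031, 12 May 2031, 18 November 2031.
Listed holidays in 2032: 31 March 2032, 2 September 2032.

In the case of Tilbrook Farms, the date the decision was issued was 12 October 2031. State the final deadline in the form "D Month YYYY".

9 February 2032

From 12 October 2031, 120 calendar days later is 9 February 2032.
9 February 2032 is a Monday and not a listed holiday, so it stands.
The final due date is 9 February 2032.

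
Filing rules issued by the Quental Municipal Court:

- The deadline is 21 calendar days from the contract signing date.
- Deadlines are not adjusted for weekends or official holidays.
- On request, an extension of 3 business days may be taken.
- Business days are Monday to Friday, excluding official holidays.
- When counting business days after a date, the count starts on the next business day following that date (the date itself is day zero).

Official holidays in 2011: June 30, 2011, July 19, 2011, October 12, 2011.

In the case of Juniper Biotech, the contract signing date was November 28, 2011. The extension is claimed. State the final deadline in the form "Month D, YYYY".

From November 28, 2011, 21 calendar days later is December 19, 2011.
No adjustment is made for weekends or holidays, so December 19, 2011 stands.
The 3-business-day extension runs from December 19, 2011 to December 22, 2011.
December 22, 2011 falls on a Thursday. The rules make no weekend/holiday allowance, so it remains December 22, 2011.
So the filing is due December 22, 2011.

December 22, 2011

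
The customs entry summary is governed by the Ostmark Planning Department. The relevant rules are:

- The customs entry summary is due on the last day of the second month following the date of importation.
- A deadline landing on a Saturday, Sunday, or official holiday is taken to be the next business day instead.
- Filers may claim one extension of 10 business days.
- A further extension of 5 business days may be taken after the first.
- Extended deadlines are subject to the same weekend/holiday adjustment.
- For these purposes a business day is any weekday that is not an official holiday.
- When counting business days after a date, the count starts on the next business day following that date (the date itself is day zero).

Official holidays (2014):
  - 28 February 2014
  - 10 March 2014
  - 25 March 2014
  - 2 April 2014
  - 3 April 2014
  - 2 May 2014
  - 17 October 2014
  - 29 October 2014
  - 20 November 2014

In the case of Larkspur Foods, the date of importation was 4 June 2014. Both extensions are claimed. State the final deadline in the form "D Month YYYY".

22 September 2014

The second month after 4 June 2014 is August 2014, whose last day is 31 August 2014.
31 August 2014 falls on a Sunday. Rolling to the next business day gives 1 September 2014, a Monday.
Counting 10 further business days from 1 September 2014 reaches 15 September 2014.
15 September 2014 (Monday) is already a business day.
Counting 5 further business days from 15 September 2014 reaches 22 September 2014.
Since 22 September 2014 is a Monday and not a holiday, the date is unchanged.
Final deadline: 22 September 2014.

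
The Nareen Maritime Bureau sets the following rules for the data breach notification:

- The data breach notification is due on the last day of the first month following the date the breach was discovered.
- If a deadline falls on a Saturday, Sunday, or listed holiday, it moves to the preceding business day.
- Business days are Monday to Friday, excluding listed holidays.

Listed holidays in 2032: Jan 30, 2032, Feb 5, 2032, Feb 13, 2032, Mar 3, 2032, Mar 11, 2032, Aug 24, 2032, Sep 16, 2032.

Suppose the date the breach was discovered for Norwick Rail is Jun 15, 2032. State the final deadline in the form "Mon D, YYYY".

Jul 30, 2032

1 month after Jun 15, 2032 is July 2032; that month ends on Jul 31, 2032.
Jul 31, 2032 falls on a Saturday. Rolling to the preceding business day gives Jul 30, 2032, a Friday.
Final deadline: Jul 30, 2032.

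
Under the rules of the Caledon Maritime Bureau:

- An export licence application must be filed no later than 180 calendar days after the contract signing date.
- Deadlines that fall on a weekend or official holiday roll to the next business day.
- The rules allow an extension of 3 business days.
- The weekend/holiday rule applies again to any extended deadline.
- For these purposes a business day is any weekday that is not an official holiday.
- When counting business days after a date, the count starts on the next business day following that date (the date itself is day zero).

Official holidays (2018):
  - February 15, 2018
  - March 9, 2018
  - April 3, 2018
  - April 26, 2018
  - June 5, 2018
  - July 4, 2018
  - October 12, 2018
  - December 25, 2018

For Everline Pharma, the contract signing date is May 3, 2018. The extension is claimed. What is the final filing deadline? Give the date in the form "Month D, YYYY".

From May 3, 2018, 180 calendar days later is October 30, 2018.
October 30, 2018 falls on a Tuesday, which is a business day, so no adjustment is needed.
Counting 3 further business days from October 30, 2018 reaches November 2, 2018.
November 2, 2018 is a Friday and not a listed holiday, so it stands.
Final deadline: November 2, 2018.

November 2, 2018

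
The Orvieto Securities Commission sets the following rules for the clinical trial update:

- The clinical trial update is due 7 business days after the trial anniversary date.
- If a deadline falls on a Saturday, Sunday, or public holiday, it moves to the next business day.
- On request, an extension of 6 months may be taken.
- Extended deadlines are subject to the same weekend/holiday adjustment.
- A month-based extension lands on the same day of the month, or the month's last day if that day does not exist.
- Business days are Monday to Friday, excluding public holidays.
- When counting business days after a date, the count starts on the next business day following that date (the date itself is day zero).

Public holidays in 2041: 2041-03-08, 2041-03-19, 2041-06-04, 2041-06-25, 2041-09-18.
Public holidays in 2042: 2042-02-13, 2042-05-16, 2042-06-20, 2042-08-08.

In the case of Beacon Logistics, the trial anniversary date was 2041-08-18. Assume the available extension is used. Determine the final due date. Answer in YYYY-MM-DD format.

2042-02-27

Counting 7 business days after 2041-08-18 (skipping weekends and listed holidays) reaches 2041-08-27.
2041-08-27 is a Tuesday and not a listed holiday, so it stands.
Applying the 6 months extension: 6 months after 2041-08-27 is 2042-02-27.
2042-02-27 falls on a Thursday, which is a business day, so no adjustment is needed.
Final deadline: 2042-02-27.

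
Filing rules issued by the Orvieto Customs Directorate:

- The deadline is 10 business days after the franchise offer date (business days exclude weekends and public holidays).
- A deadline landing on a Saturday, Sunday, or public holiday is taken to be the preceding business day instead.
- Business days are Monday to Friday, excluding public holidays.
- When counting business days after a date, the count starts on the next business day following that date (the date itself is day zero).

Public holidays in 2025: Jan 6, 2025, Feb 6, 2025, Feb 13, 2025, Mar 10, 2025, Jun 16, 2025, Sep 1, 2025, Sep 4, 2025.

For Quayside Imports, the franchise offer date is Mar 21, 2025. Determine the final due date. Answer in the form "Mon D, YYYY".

10 business days after Mar 21, 2025, excluding weekends and holidays, is Apr 4, 2025.
Since Apr 4, 2025 is a Friday and not a holiday, the date is unchanged.
So the filing is due Apr 4, 2025.

Apr 4, 2025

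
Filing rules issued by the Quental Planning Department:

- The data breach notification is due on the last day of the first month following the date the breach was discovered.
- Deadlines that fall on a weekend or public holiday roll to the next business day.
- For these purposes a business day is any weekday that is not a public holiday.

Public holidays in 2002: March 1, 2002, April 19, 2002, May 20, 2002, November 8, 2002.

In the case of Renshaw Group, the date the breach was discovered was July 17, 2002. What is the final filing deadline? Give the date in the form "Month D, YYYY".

September 2, 2002

1 month after July 17, 2002 is August 2002; that month ends on August 31, 2002.
Because August 31, 2002 is a Saturday, the deadline becomes September 2, 2002 (Monday).
Final deadline: September 2, 2002.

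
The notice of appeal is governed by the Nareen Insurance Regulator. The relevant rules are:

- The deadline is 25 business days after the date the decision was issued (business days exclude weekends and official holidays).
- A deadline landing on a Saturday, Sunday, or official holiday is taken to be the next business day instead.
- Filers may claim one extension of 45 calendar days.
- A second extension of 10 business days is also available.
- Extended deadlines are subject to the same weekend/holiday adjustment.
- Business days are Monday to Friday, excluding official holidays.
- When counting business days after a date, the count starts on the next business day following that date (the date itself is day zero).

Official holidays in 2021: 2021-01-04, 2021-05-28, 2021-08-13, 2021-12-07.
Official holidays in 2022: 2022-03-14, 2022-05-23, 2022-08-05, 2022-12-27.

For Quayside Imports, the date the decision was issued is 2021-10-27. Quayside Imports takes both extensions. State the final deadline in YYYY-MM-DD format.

Starting the day after 2021-10-27 and counting 25 business days lands on 2021-12-01.
2021-12-01 is a Wednesday and not a listed holiday, so it stands.
The 45-calendar-day extension moves the deadline from 2021-12-01 to 2022-01-15.
2022-01-15 falls on a Saturday. Rolling to the next business day gives 2022-01-17, a Monday.
The 10-business-day extension runs from 2022-01-17 to 2022-01-31.
Since 2022-01-31 is a Monday and not a holiday, the date is unchanged.
Final deadline: 2022-01-31.

2022-01-31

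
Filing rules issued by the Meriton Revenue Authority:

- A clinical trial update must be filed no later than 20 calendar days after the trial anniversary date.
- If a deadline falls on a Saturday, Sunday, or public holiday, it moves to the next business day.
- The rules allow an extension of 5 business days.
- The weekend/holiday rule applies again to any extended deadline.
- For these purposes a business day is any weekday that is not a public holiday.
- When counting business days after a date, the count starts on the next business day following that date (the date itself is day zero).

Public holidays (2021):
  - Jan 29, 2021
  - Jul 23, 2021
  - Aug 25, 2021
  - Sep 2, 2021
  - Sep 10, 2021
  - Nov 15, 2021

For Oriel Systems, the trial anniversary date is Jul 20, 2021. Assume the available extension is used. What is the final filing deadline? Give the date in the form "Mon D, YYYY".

Aug 16, 2021

Trigger date Jul 20, 2021 + 20 calendar days = Aug 9, 2021.
Aug 9, 2021 (Monday) is already a business day.
Applying the 5-business-day extension: 5 business days after Aug 9, 2021 is Aug 16, 2021.
Aug 16, 2021 is a Monday and not a listed holiday, so it stands.
The final due date is Aug 16, 2021.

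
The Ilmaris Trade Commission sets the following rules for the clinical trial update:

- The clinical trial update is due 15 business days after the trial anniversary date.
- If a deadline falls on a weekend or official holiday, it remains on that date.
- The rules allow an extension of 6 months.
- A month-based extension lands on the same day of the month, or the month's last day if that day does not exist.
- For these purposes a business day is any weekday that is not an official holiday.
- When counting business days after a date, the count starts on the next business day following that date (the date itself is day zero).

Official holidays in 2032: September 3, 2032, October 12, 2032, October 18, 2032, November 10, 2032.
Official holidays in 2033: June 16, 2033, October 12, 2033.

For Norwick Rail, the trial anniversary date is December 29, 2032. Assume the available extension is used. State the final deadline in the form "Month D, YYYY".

Counting 15 business days after December 29, 2032 (skipping weekends and listed holidays) reaches January 19, 2033.
January 19, 2033 is a Wednesday; no weekend or holiday adjustment applies.
The 6 months extension carries January 19, 2033 to July 19, 2033.
July 19, 2033 is a Tuesday; no weekend or holiday adjustment applies.
Final deadline: July 19, 2033.

July 19, 2033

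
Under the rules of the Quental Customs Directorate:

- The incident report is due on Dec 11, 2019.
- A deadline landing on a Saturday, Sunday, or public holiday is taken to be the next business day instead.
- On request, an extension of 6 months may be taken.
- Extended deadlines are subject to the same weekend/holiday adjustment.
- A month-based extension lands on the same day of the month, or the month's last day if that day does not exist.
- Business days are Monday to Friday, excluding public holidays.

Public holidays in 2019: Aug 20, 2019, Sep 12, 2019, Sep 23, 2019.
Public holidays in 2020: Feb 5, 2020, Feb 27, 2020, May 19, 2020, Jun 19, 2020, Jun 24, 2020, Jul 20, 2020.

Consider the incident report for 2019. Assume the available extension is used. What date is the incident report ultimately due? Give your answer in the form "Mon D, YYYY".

The stated deadline is Dec 11, 2019.
Dec 11, 2019 is a Wednesday and not a listed holiday, so it stands.
Applying the 6 months extension: 6 months after Dec 11, 2019 is Jun 11, 2020.
Jun 11, 2020 is a Thursday and not a listed holiday, so it stands.
The final due date is Jun 11, 2020.

Jun 11, 2020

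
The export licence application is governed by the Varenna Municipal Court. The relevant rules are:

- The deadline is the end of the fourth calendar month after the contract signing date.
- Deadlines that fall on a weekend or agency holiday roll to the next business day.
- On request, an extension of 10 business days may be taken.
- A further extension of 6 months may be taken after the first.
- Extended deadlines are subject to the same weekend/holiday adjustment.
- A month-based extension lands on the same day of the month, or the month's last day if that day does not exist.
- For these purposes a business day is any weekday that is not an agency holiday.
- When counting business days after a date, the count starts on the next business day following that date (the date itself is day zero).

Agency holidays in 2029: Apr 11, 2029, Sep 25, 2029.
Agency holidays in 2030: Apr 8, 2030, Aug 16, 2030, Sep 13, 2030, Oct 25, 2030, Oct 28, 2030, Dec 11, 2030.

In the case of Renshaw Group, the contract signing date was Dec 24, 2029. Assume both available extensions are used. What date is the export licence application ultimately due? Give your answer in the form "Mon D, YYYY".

The fourth month after Dec 24, 2029 is April 2030, whose last day is Apr 30, 2030.
Apr 30, 2030 is a Tuesday and not a listed holiday, so it stands.
The 10-business-day extension runs from Apr 30, 2030 to May 14, 2030.
May 14, 2030 (Tuesday) is already a business day.
Applying the 6 months extension: 6 months after May 14, 2030 is Nov 14, 2030.
Nov 14, 2030 (Thursday) is already a business day.
So the filing is due Nov 14, 2030.

Nov 14, 2030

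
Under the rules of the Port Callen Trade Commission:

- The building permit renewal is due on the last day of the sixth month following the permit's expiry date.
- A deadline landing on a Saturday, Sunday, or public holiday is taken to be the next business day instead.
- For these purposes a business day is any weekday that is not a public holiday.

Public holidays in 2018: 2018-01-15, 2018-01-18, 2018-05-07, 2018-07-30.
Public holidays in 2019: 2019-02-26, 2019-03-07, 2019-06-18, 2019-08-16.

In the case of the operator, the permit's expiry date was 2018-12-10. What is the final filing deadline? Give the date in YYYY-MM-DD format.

The sixth month after 2018-12-10 is June 2019, whose last day is 2019-06-30.
2019-06-30 is a Sunday, so it moves to the next business day, 2019-07-01 (Monday).
Final deadline: 2019-07-01.

2019-07-01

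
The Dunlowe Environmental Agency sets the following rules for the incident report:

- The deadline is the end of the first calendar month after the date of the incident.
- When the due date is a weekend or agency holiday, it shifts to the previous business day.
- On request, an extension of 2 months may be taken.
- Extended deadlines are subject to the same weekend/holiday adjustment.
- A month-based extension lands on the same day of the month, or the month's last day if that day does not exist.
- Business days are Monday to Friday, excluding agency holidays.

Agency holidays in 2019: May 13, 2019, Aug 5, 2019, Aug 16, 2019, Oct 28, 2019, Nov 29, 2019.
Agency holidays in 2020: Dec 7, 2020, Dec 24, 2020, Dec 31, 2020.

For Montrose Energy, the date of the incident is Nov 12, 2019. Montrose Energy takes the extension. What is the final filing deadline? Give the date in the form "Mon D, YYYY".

Feb 28, 2020

1 month after Nov 12, 2019 is December 2019; that month ends on Dec 31, 2019.
Dec 31, 2019 falls on a Tuesday, which is a business day, so no adjustment is needed.
Applying the 2 months extension: 2 months after Dec 31, 2019 is Feb 29, 2020 (day 31 does not exist in February, so the month's last day is used).
Because Feb 29, 2020 is a Saturday, the deadline becomes Feb 28, 2020 (Friday).
Final deadline: Feb 28, 2020.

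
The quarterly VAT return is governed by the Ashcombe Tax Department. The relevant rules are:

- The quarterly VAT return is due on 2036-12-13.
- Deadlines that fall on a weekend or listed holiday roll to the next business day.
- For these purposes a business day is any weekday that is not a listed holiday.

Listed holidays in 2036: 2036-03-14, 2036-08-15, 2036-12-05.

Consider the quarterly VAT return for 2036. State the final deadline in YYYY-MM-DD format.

2036-12-15

Start from the fixed due date, 2036-12-13.
2036-12-13 is a Saturday; the next business day is 2036-12-15 (Monday).
Deadline: 2036-12-15.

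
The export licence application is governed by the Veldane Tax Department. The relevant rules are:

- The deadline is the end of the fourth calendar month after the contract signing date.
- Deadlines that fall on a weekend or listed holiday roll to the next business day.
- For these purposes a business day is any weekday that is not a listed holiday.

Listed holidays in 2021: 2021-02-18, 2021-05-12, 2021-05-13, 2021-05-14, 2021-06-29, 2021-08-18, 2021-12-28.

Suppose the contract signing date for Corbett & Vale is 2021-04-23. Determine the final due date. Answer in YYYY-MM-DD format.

4 months after 2021-04-23 falls in August 2021; the last day of that month is 2021-08-31.
Since 2021-08-31 is a Tuesday and not a holiday, the date is unchanged.
Deadline: 2021-08-31.

2021-08-31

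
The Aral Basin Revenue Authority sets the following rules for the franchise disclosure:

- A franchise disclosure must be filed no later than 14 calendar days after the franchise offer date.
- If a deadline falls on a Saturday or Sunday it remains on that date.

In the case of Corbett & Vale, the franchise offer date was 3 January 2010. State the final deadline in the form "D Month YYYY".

17 January 2010

Trigger date 3 January 2010 + 14 calendar days = 17 January 2010.
No adjustment is made for weekends or holidays, so 17 January 2010 stands.
Final deadline: 17 January 2010.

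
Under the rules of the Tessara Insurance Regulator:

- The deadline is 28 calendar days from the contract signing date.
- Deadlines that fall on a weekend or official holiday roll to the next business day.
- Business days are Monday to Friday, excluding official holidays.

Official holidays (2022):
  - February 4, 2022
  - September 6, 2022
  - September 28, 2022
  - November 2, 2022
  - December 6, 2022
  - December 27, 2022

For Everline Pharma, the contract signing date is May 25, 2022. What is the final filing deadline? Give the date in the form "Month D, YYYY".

June 22, 2022

From May 25, 2022, 28 calendar days later is June 22, 2022.
Since June 22, 2022 is a Wednesday and not a holiday, the date is unchanged.
The final due date is June 22, 2022.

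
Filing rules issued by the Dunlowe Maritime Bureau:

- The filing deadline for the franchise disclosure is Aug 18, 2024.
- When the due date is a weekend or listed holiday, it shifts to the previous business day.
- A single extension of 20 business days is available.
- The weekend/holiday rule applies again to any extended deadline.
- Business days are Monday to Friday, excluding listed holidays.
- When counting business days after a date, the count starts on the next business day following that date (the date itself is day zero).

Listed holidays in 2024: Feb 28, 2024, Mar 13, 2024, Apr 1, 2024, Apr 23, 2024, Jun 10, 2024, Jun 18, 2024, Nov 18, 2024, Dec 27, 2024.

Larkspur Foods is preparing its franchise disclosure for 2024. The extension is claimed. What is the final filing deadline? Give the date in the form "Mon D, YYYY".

Sep 13, 2024

The statutory due date is Aug 18, 2024.
Aug 18, 2024 falls on a Sunday. Rolling to the preceding business day gives Aug 16, 2024, a Friday.
The 20-business-day extension runs from Aug 16, 2024 to Sep 13, 2024.
Sep 13, 2024 (Friday) is already a business day.
Final deadline: Sep 13, 2024.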